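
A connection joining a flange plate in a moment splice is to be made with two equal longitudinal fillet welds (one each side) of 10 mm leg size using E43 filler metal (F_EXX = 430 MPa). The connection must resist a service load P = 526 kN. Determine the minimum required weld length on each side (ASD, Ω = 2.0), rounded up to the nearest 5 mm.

Throat t_e = 0.707 × 10 = 7.07 mm.
r_n/Ω = (0.6 × 430 × 7.07) / 2.0 = 912 N/mm = 0.912 kN/mm.
L_req = P / (r_n/Ω) = 526 / 0.912 = 576.7 mm total.
Per side: 576.7 / 2 = 288.4 mm.
Round up → use L = 290 mm on each side.

L = 290 mm on each side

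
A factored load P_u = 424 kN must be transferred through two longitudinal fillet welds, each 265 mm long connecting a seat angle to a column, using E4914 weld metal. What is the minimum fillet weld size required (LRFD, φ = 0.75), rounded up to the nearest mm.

E49XX → F_EXX = 490 MPa.
Total weld length L = 530 mm.
Required throat t_e = P_u / (φ × 0.6 F_EXX × L) = 424 / (0.75 × 0.6 × 490 × 530 × 10⁻³) = 3.628 mm.
Required leg w = t_e / 0.707 = 5.132 mm → use 6 mm.

w = 6 mm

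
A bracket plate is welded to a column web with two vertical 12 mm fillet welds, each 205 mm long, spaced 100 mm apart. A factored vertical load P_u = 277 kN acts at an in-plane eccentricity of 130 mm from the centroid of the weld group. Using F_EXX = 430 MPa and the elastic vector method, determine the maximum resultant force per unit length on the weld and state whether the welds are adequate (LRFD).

Total weld length L_w = 410 mm. Treat welds as unit-width lines.
Polar moment about centroid: J = 2[d³/12 + d(b/2)²] = 2[205³/12 + 205×50²] = 2461000 mm³.
Direct shear f_v = P/L_w = 277×10³ / 410 = 675.6 N/mm (vertical).
Torsion M = P·e = 277×10³ × 130 = 36010000 N·mm.
Critical point at (x, y) = (50, 102.5) from centroid. f_tx = M·y/J = 1500 N/mm; f_ty = M·x/J = 731.7 N/mm.
Resultant f_max = √[f_tx² + (f_v + f_ty)²] = √[1500² + (675.6 + 731.7)²] = 2057 N/mm.
Capacity per unit length: φr_n = 0.75 × 0.6 × 430 × (0.707 × 12) = 1642 N/mm.
2057 > 1642 → NOT adequate.

f_max ≈ 2060 N/mm; NOT adequate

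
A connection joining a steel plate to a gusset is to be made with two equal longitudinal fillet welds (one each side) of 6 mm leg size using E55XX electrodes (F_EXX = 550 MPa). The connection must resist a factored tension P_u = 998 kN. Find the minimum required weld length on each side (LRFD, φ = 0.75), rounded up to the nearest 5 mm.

Throat t_e = 0.707 × 6 = 4.242 mm.
φr_n = 0.75 × 0.6 × 550 × 4.242 × 10⁻³ = 1.05 kN/mm.
L_req = P_u / φr_n = 998 / 1.05 = 950.6 mm total.
Per side: 950.6 / 2 = 475.3 mm.
Round up → use L = 480 mm on each side.

L = 480 mm on each side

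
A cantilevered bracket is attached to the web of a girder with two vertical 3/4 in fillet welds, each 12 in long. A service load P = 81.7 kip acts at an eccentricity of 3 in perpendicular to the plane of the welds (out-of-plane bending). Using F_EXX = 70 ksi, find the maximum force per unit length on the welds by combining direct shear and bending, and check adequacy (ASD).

L_w = 2 × 12 = 24 in; section modulus (unit throat) S = 2 × L²/6 = 48 in².
Direct shear f_v = P/L_w = 81.7/24 = 3.404 kip/in.
Moment M = P × e = 81.7 × 3 = 245.1 kip·in; bending f_b = M/S = 5.106 kip/in.
f_max = √(f_v² + f_b²) = √(3.404² + 5.106²) = 6.137 kip/in.
r_n/Ω = (1/2.0) × 0.6 × 70 × (0.707 × 0.75) = 11.14 kip/in → adequate.

f_max ≈ 6.14 kip/in; adequate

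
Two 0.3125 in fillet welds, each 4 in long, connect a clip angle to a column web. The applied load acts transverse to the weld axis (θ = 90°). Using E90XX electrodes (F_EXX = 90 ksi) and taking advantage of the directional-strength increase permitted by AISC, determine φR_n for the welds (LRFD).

φR_n ≈ 107 kip

t_e = 0.707 × 0.3125 = 0.2209 in; A_we = 0.2209 × 8 = 1.767 in².
Directional factor: 1.0 + 0.5 sin^1.5(90°) = 1.5.
F_nw = 0.6 × 90 × 1.5 = 81 ksi.
φR_n = 0.75 × 81 × 1.767 = 107.4 kip.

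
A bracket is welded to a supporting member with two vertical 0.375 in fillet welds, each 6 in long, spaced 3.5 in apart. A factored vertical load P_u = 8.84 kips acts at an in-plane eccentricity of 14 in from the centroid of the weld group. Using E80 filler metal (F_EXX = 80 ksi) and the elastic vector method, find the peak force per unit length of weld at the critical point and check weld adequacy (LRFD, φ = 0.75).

Total weld length L_w = 12 in. Treat welds as unit-width lines.
Polar moment about centroid: J = 2[d³/12 + d(b/2)²] = 2[6³/12 + 6×1.75²] = 72.75 in³.
Direct shear f_v = P/L_w = 8.84 / 12 = 0.7367 kip/in (vertical).
Torsion M = P·e = 8.84 × 14 = 123.76 kip·in.
Critical point at (x, y) = (1.75, 3) from centroid. f_tx = M·y/J = 5.104 kip/in; f_ty = M·x/J = 2.977 kip/in.
Resultant f_max = √[f_tx² + (f_v + f_ty)²] = √[5.104² + (0.7367 + 2.977)²] = 6.312 kip/in.
Capacity per unit length: φr_n = 0.75 × 0.6 × 80 × (0.707 × 0.375) = 9.544 kip/in.
6.312 ≤ 9.544 → adequate.

f_max ≈ 6.31 kip/in; adequate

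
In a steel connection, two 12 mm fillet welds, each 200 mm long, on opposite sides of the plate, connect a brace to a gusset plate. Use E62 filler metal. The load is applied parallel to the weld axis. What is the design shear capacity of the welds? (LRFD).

φR_n ≈ 947 kN

E62XX → F_EXX = 620 MPa.
Effective throat t_e = 0.707 × 12 = 8.484 mm.
Total length L = 400 mm; A_we = 8.484 × 400 = 3394 mm².
F_nw = 0.6 F_EXX = 0.6 × 620 = 372 MPa.
φR_n = 0.75 × 372 × 3394 × 10⁻³ = 946.8 kN.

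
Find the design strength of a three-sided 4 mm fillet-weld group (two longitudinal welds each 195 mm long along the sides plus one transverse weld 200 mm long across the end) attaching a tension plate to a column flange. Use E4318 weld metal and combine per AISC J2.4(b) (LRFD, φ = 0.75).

E43XX → F_EXX = 430 MPa.
t_e = 0.707 × 4 = 2.828 mm.
R_nwl = 0.6 × 430 × 2.828 × 390 × 10⁻³ = 284.6 kN (longitudinal, 2 welds).
R_nwt = 0.6 × 430 × 2.828 × 200 × 10⁻³ = 145.9 kN (transverse, base value).
(i) R_nwl + R_nwt = 430.5 kN; (ii) 0.85 R_nwl + 1.5 R_nwt = 460.8 kN.
R_n = max = 460.8 kN [governs: (ii)]; φR_n = 345.6 kN.

φR_n ≈ 346 kN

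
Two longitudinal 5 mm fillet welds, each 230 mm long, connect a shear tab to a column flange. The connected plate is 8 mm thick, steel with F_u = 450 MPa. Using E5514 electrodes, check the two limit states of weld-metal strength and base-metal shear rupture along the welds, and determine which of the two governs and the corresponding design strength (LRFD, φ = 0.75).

φR_n ≈ 402 kN (weld metal governs)

E55XX → F_EXX = 550 MPa.
t_e = 0.707 × 5 = 3.535 mm; L = 460 mm.
Weld metal: φR_n = 0.75 × 0.6 × 550 × 3.535 × 460 × 10⁻³ = 402.5 kN.
Base metal (shear rupture): φR_n = 0.75 × 0.6 × 450 × 8 × 460 × 10⁻³ = 745.2 kN.
Governing: weld metal.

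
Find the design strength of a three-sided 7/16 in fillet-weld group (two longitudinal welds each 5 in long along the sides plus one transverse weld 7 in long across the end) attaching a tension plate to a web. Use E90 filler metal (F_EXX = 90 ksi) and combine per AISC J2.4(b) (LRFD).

t_e = 0.707 × 0.4375 = 0.3093 in.
R_nwl = 0.6 × 90 × 0.3093 × 10 = 167 kips (longitudinal, 2 welds).
R_nwt = 0.6 × 90 × 0.3093 × 7 = 116.9 kips (transverse, base value).
(i) R_nwl + R_nwt = 283.9 kips; (ii) 0.85 R_nwl + 1.5 R_nwt = 317.4 kips.
R_n = max = 317.4 kips [governs: (ii)]; φR_n = 238 kips.

φR_n ≈ 238 kips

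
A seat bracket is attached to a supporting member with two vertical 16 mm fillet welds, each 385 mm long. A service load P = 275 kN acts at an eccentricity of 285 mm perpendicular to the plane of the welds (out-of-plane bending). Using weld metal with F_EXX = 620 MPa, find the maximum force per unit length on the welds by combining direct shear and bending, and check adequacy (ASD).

f_max ≈ 1630 N/mm; adequate

L_w = 2 × 385 = 770 mm; section modulus (unit throat) S = 2 × L²/6 = 49410 mm².
Direct shear f_v = P/L_w = 275×10³/770 = 357.1 N/mm.
Moment M = P × e = 275×10³ × 285 = 78375000 N·mm; bending f_b = M/S = 1586 N/mm.
f_max = √(f_v² + f_b²) = √(357.1² + 1586²) = 1626 N/mm.
r_n/Ω = (1/2.0) × 0.6 × 620 × (0.707 × 16) = 2104 N/mm → adequate.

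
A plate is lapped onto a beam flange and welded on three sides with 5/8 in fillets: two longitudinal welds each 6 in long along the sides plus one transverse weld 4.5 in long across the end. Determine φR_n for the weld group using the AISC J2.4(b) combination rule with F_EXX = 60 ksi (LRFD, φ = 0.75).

φR_n ≈ 202 kip

t_e = 0.707 × 0.625 = 0.4419 in.
R_nwl = 0.6 × 60 × 0.4419 × 12 = 190.9 kip (longitudinal, 2 welds).
R_nwt = 0.6 × 60 × 0.4419 × 4.5 = 71.58 kip (transverse, base value).
(i) R_nwl + R_nwt = 262.5 kip; (ii) 0.85 R_nwl + 1.5 R_nwt = 269.6 kip.
R_n = max = 269.6 kip [governs: (ii)]; φR_n = 202.2 kip.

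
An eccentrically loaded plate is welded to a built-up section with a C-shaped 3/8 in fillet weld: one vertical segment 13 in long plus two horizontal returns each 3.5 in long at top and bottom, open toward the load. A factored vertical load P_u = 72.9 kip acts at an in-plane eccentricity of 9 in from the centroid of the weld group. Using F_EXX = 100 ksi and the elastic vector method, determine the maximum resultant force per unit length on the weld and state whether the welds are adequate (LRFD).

Total weld length L_w = 20 in. Treat welds as unit-width lines.
Centroid: x̄ = 2×3.5×1.75 / 20 = 0.6125 in from the vertical weld.
Polar moment about centroid: J = I_x + I_y = [13³/12 + 2×3.5×6.5²] + [13×0.6125² + 2(3.5³/12 + 3.5×1.137²)] = 499.9 in³.
Direct shear f_v = P/L_w = 72.9 / 20 = 3.645 kip/in (vertical).
Torsion M = P·e = 72.9 × 9 = 656.1 kip·in.
Critical point at (x, y) = (2.888, 6.5) from centroid. f_tx = M·y/J = 8.531 kip/in; f_ty = M·x/J = 3.79 kip/in.
Resultant f_max = √[f_tx² + (f_v + f_ty)²] = √[8.531² + (3.645 + 3.79)²] = 11.32 kip/in.
Capacity per unit length: φr_n = 0.75 × 0.6 × 100 × (0.707 × 0.375) = 11.93 kip/in.
11.32 ≤ 11.93 → adequate.

f_max ≈ 11.3 kip/in; adequate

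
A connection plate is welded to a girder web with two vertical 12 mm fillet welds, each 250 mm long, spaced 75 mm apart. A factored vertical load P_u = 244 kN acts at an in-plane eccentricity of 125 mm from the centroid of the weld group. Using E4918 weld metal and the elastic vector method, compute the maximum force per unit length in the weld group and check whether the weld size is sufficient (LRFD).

f_max ≈ 1420 N/mm; adequate

E49XX → F_EXX = 490 MPa.
Total weld length L_w = 500 mm. Treat welds as unit-width lines.
Polar moment about centroid: J = 2[d³/12 + d(b/2)²] = 2[250³/12 + 250×37.5²] = 3307000 mm³.
Direct shear f_v = P/L_w = 244×10³ / 500 = 488 N/mm (vertical).
Torsion M = P·e = 244×10³ × 125 = 30500000 N·mm.
Critical point at (x, y) = (37.5, 125) from centroid. f_tx = M·y/J = 1153 N/mm; f_ty = M·x/J = 345.8 N/mm.
Resultant f_max = √[f_tx² + (f_v + f_ty)²] = √[1153² + (488 + 345.8)²] = 1423 N/mm.
Capacity per unit length: φr_n = 0.75 × 0.6 × 490 × (0.707 × 12) = 1871 N/mm.
1423 ≤ 1871 → adequate.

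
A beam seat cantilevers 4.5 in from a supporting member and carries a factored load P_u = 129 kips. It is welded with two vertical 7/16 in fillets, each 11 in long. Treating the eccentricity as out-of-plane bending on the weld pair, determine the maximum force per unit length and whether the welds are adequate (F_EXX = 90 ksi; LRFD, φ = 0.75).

f_max ≈ 15.5 kip/in; NOT adequate

L_w = 2 × 11 = 22 in; section modulus (unit throat) S = 2 × L²/6 = 40.33 in².
Direct shear f_v = P/L_w = 129/22 = 5.864 kip/in.
Moment M = P × e = 129 × 4.5 = 580.5 kip·in; bending f_b = M/S = 14.39 kip/in.
f_max = √(f_v² + f_b²) = √(5.864² + 14.39²) = 15.54 kip/in.
φr_n = 0.75 × 0.6 × 90 × (0.707 × 0.4375) = 12.53 kip/in → NOT adequate.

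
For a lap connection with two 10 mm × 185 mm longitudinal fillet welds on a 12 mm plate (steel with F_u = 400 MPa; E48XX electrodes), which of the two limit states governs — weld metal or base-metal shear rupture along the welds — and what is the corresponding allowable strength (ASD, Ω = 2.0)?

R_n/Ω ≈ 377 kN (weld metal governs)

E48XX → F_EXX = 480 MPa.
t_e = 0.707 × 10 = 7.07 mm; L = 370 mm.
Weld metal: R_n/Ω = (1/2.0) × 0.6 × 480 × 7.07 × 370 × 10⁻³ = 376.7 kN.
Base metal (shear rupture): R_n/Ω = (1/2.0) × 0.6 × 400 × 12 × 370 × 10⁻³ = 532.8 kN.
Governing: weld metal.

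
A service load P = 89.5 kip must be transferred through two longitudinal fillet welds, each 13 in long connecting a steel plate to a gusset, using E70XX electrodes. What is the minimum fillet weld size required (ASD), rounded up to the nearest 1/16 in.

w = 1/4 in

E70XX → F_EXX = 70 ksi.
Total weld length L = 26 in.
Required throat t_e = P × Ω / (0.6 F_EXX × L) = 89.5 × 2.0 / (0.6 × 70 × 26) = 0.1639 in.
Required leg w = t_e / 0.707 = 0.2319 in → use 1/4 in.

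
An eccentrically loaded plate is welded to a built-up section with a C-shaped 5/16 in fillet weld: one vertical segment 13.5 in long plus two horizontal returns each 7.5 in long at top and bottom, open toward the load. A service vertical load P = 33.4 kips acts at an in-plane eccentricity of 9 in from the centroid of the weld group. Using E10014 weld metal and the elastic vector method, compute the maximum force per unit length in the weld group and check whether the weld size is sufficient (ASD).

f_max ≈ 3.34 kip/in; adequate

E100XX → F_EXX = 100 ksi.
Total weld length L_w = 28.5 in. Treat welds as unit-width lines.
Centroid: x̄ = 2×7.5×3.75 / 28.5 = 1.974 in from the vertical weld.
Polar moment about centroid: J = I_x + I_y = [13.5³/12 + 2×7.5×6.75²] + [13.5×1.974² + 2(7.5³/12 + 7.5×1.776²)] = 1059 in³.
Direct shear f_v = P/L_w = 33.4 / 28.5 = 1.172 kip/in (vertical).
Torsion M = P·e = 33.4 × 9 = 300.6 kip·in.
Critical point at (x, y) = (5.526, 6.75) from centroid. f_tx = M·y/J = 1.917 kip/in; f_ty = M·x/J = 1.569 kip/in.
Resultant f_max = √[f_tx² + (f_v + f_ty)²] = √[1.917² + (1.172 + 1.569)²] = 3.345 kip/in.
Capacity per unit length: r_n/Ω = (1/2.0) × 0.6 × 100 × (0.707 × 0.3125) = 6.628 kip/in.
3.345 ≤ 6.628 → adequate.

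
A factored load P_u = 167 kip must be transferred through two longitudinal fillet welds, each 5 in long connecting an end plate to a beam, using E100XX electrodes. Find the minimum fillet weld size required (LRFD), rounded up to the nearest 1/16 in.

w = 9/16 in

E100XX → F_EXX = 100 ksi.
Total weld length L = 10 in.
Required throat t_e = P_u / (φ × 0.6 F_EXX × L) = 167 / (0.75 × 0.6 × 100 × 10) = 0.3711 in.
Required leg w = t_e / 0.707 = 0.5249 in → use 9/16 in.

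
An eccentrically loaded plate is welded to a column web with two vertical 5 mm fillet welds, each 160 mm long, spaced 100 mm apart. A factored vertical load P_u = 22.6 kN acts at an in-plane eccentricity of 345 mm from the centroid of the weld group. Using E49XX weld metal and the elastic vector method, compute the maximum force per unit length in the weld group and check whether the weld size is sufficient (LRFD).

E49XX → F_EXX = 490 MPa.
Total weld length L_w = 320 mm. Treat welds as unit-width lines.
Polar moment about centroid: J = 2[d³/12 + d(b/2)²] = 2[160³/12 + 160×50²] = 1483000 mm³.
Direct shear f_v = P/L_w = 22.6×10³ / 320 = 70.62 N/mm (vertical).
Torsion M = P·e = 22.6×10³ × 345 = 7797000 N·mm.
Critical point at (x, y) = (50, 80) from centroid. f_tx = M·y/J = 420.7 N/mm; f_ty = M·x/J = 262.9 N/mm.
Resultant f_max = √[f_tx² + (f_v + f_ty)²] = √[420.7² + (70.62 + 262.9)²] = 536.9 N/mm.
Capacity per unit length: φr_n = 0.75 × 0.6 × 490 × (0.707 × 5) = 779.5 N/mm.
536.9 ≤ 779.5 → adequate.

f_max ≈ 537 N/mm; adequate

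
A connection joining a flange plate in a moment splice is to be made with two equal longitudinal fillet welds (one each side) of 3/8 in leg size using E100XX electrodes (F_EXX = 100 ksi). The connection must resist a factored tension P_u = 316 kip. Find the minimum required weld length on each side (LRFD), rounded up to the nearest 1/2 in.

Throat t_e = 0.707 × 0.375 = 0.2651 in.
φr_n = 0.75 × 0.6 × 100 × 0.2651 = 11.93 kip/in.
L_req = P_u / φr_n = 316 / 11.93 = 26.49 in total.
Per side: 26.49 / 2 = 13.24 in.
Round up → use L = 13.5 in on each side.

L = 13.5 in on each side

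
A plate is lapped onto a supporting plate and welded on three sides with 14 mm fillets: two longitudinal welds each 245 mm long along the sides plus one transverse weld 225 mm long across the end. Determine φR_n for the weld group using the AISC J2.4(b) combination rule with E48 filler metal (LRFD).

E48XX → F_EXX = 480 MPa.
t_e = 0.707 × 14 = 9.898 mm.
R_nwl = 0.6 × 480 × 9.898 × 490 × 10⁻³ = 1397 kN (longitudinal, 2 welds).
R_nwt = 0.6 × 480 × 9.898 × 225 × 10⁻³ = 641.4 kN (transverse, base value).
(i) R_nwl + R_nwt = 2038 kN; (ii) 0.85 R_nwl + 1.5 R_nwt = 2149 kN.
R_n = max = 2149 kN [governs: (ii)]; φR_n = 1612 kN.

φR_n ≈ 1610 kN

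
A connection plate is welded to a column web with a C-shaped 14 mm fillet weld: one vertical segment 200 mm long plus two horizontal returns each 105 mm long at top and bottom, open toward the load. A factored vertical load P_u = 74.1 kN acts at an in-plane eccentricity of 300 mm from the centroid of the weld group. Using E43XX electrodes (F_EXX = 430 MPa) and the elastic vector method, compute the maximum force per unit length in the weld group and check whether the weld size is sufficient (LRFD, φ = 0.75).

f_max ≈ 992 N/mm; adequate

Total weld length L_w = 410 mm. Treat welds as unit-width lines.
Centroid: x̄ = 2×105×52.5 / 410 = 26.89 mm from the vertical weld.
Polar moment about centroid: J = I_x + I_y = [200³/12 + 2×105×100²] + [200×26.89² + 2(105³/12 + 105×25.61²)] = 3242000 mm³.
Direct shear f_v = P/L_w = 74.1×10³ / 410 = 180.7 N/mm (vertical).
Torsion M = P·e = 74.1×10³ × 300 = 22230000 N·mm.
Critical point at (x, y) = (78.11, 100) from centroid. f_tx = M·y/J = 685.7 N/mm; f_ty = M·x/J = 535.6 N/mm.
Resultant f_max = √[f_tx² + (f_v + f_ty)²] = √[685.7² + (180.7 + 535.6)²] = 991.6 N/mm.
Capacity per unit length: φr_n = 0.75 × 0.6 × 430 × (0.707 × 14) = 1915 N/mm.
991.6 ≤ 1915 → adequate.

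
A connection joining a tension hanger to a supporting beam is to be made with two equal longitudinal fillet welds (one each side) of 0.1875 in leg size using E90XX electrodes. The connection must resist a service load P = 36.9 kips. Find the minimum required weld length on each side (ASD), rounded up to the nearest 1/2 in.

L = 5.5 in on each side

E90XX → F_EXX = 90 ksi.
Throat t_e = 0.707 × 0.1875 = 0.1326 in.
r_n/Ω = (0.6 × 90 × 0.1326) / 2.0 = 3.579 kip/in.
L_req = P / (r_n/Ω) = 36.9 / 3.579 = 10.31 in total.
Per side: 10.31 / 2 = 5.155 in.
Round up → use L = 5.5 in on each side.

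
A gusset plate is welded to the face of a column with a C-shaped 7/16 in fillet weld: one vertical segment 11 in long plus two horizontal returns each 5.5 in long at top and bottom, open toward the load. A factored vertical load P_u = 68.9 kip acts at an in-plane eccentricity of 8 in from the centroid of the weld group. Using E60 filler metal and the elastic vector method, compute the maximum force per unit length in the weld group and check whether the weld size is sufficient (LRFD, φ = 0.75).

f_max ≈ 9.6 kip/in; NOT adequate

E60XX → F_EXX = 60 ksi.
Total weld length L_w = 22 in. Treat welds as unit-width lines.
Centroid: x̄ = 2×5.5×2.75 / 22 = 1.375 in from the vertical weld.
Polar moment about centroid: J = I_x + I_y = [11³/12 + 2×5.5×5.5²] + [11×1.375² + 2(5.5³/12 + 5.5×1.375²)] = 513 in³.
Direct shear f_v = P/L_w = 68.9 / 22 = 3.132 kip/in (vertical).
Torsion M = P·e = 68.9 × 8 = 551.2 kip·in.
Critical point at (x, y) = (4.125, 5.5) from centroid. f_tx = M·y/J = 5.91 kip/in; f_ty = M·x/J = 4.432 kip/in.
Resultant f_max = √[f_tx² + (f_v + f_ty)²] = √[5.91² + (3.132 + 4.432)²] = 9.599 kip/in.
Capacity per unit length: φr_n = 0.75 × 0.6 × 60 × (0.707 × 0.4375) = 8.351 kip/in.
9.599 > 8.351 → NOT adequate.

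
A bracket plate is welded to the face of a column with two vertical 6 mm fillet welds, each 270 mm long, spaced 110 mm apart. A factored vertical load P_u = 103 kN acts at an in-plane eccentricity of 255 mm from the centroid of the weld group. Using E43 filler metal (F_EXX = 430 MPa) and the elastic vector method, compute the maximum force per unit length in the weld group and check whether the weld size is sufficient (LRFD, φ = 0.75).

f_max ≈ 869 N/mm; NOT adequate

Total weld length L_w = 540 mm. Treat welds as unit-width lines.
Polar moment about centroid: J = 2[d³/12 + d(b/2)²] = 2[270³/12 + 270×55²] = 4914000 mm³.
Direct shear f_v = P/L_w = 103×10³ / 540 = 190.7 N/mm (vertical).
Torsion M = P·e = 103×10³ × 255 = 26265000 N·mm.
Critical point at (x, y) = (55, 135) from centroid. f_tx = M·y/J = 721.6 N/mm; f_ty = M·x/J = 294 N/mm.
Resultant f_max = √[f_tx² + (f_v + f_ty)²] = √[721.6² + (190.7 + 294)²] = 869.3 N/mm.
Capacity per unit length: φr_n = 0.75 × 0.6 × 430 × (0.707 × 6) = 820.8 N/mm.
869.3 > 820.8 → NOT adequate.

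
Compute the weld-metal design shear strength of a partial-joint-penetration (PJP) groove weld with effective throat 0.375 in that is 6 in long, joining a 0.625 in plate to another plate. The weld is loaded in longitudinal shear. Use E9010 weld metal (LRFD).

E90XX → F_EXX = 90 ksi.
Effective throat (given) t_e = 0.375 in.
A_we = 0.375 × 6 = 2.25 in².
F_nw = 0.6 F_EXX = 54 ksi.
φR_n = 0.75 × 54 × 2.25 = 91.12 kips.

φR_n ≈ 91.1 kips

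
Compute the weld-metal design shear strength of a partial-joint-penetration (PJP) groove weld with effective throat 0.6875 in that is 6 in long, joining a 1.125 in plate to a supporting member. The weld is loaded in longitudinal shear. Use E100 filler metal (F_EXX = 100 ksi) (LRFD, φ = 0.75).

Effective throat (given) t_e = 0.6875 in.
A_we = 0.6875 × 6 = 4.125 in².
F_nw = 0.6 F_EXX = 60 ksi.
φR_n = 0.75 × 60 × 4.125 = 185.6 kip.

φR_n ≈ 186 kip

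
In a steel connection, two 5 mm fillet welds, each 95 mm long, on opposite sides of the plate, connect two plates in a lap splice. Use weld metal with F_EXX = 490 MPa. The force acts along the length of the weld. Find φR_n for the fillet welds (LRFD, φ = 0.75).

Effective throat t_e = 0.707 × 5 = 3.535 mm.
Total length L = 190 mm; A_we = 3.535 × 190 = 671.6 mm².
F_nw = 0.6 F_EXX = 0.6 × 490 = 294 MPa.
φR_n = 0.75 × 294 × 671.6 × 10⁻³ = 148.1 kN.

φR_n ≈ 148 kN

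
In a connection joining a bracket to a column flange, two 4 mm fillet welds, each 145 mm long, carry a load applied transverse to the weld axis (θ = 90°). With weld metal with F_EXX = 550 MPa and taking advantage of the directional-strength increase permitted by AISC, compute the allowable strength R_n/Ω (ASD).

t_e = 0.707 × 4 = 2.828 mm; A_we = 2.828 × 290 = 820.1 mm².
Directional factor: 1.0 + 0.5 sin^1.5(90°) = 1.5.
F_nw = 0.6 × 550 × 1.5 = 495 MPa.
R_n/Ω = (495 × 820.1) / 2.0 × 10⁻³ = 203 kN.

R_n/Ω ≈ 203 kN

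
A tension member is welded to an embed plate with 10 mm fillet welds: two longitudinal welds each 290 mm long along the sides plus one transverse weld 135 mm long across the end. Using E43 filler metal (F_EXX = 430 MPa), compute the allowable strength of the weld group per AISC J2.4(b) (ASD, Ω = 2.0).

R_n/Ω ≈ 652 kN

t_e = 0.707 × 10 = 7.07 mm.
R_nwl = 0.6 × 430 × 7.07 × 580 × 10⁻³ = 1058 kN (longitudinal, 2 welds).
R_nwt = 0.6 × 430 × 7.07 × 135 × 10⁻³ = 246.2 kN (transverse, base value).
(i) R_nwl + R_nwt = 1304 kN; (ii) 0.85 R_nwl + 1.5 R_nwt = 1269 kN.
R_n = max = 1304 kN [governs: (i)]; R_n/Ω = 652.1 kN.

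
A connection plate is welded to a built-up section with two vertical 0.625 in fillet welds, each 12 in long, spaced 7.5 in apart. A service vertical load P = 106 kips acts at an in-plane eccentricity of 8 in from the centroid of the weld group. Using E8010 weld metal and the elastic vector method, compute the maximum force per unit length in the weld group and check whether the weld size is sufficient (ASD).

E80XX → F_EXX = 80 ksi.
Total weld length L_w = 24 in. Treat welds as unit-width lines.
Polar moment about centroid: J = 2[d³/12 + d(b/2)²] = 2[12³/12 + 12×3.75²] = 625.5 in³.
Direct shear f_v = P/L_w = 106 / 24 = 4.417 kip/in (vertical).
Torsion M = P·e = 106 × 8 = 848 kip·in.
Critical point at (x, y) = (3.75, 6) from centroid. f_tx = M·y/J = 8.134 kip/in; f_ty = M·x/J = 5.084 kip/in.
Resultant f_max = √[f_tx² + (f_v + f_ty)²] = √[8.134² + (4.417 + 5.084)²] = 12.51 kip/in.
Capacity per unit length: r_n/Ω = (1/2.0) × 0.6 × 80 × (0.707 × 0.625) = 10.6 kip/in.
12.51 > 10.6 → NOT adequate.

f_max ≈ 12.5 kip/in; NOT adequate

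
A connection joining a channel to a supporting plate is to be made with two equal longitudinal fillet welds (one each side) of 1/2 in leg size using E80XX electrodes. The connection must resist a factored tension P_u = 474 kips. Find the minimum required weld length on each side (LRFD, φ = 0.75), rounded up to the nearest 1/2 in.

L = 19 in on each side

E80XX → F_EXX = 80 ksi.
Throat t_e = 0.707 × 0.5 = 0.3535 in.
φr_n = 0.75 × 0.6 × 80 × 0.3535 = 12.73 kips/in.
L_req = P_u / φr_n = 474 / 12.73 = 37.25 in total.
Per side: 37.25 / 2 = 18.62 in.
Round up → use L = 19 in on each side.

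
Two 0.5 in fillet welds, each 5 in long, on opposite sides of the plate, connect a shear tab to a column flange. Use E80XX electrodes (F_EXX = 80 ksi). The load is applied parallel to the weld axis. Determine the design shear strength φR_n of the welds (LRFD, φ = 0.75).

φR_n ≈ 127 kips

Effective throat t_e = 0.707 × 0.5 = 0.3535 in.
Total length L = 10 in; A_we = 0.3535 × 10 = 3.535 in².
F_nw = 0.6 F_EXX = 0.6 × 80 = 48 ksi.
φR_n = 0.75 × 48 × 3.535 = 127.3 kips.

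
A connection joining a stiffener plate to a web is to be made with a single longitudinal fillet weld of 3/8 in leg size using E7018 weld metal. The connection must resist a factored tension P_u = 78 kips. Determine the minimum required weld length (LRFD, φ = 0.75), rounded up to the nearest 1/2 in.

E70XX → F_EXX = 70 ksi.
Throat t_e = 0.707 × 0.375 = 0.2651 in.
φr_n = 0.75 × 0.6 × 70 × 0.2651 = 8.351 kips/in.
L_req = P_u / φr_n = 78 / 8.351 = 9.34 in total.
Round up → use L = 9.5 in.

L = 9.5 in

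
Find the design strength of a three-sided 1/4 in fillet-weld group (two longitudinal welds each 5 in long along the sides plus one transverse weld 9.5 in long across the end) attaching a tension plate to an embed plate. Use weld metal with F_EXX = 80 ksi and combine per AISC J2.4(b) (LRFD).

φR_n ≈ 145 kips

t_e = 0.707 × 0.25 = 0.1767 in.
R_nwl = 0.6 × 80 × 0.1767 × 10 = 84.84 kips (longitudinal, 2 welds).
R_nwt = 0.6 × 80 × 0.1767 × 9.5 = 80.6 kips (transverse, base value).
(i) R_nwl + R_nwt = 165.4 kips; (ii) 0.85 R_nwl + 1.5 R_nwt = 193 kips.
R_n = max = 193 kips [governs: (ii)]; φR_n = 144.8 kips.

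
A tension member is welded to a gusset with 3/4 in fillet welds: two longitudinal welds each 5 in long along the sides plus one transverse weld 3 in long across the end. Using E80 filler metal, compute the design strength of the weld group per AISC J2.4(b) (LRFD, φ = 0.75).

E80XX → F_EXX = 80 ksi.
t_e = 0.707 × 0.75 = 0.5302 in.
R_nwl = 0.6 × 80 × 0.5302 × 10 = 254.5 kips (longitudinal, 2 welds).
R_nwt = 0.6 × 80 × 0.5302 × 3 = 76.36 kips (transverse, base value).
(i) R_nwl + R_nwt = 330.9 kips; (ii) 0.85 R_nwl + 1.5 R_nwt = 330.9 kips.
R_n = max = 330.9 kips [governs: (ii)]; φR_n = 248.2 kips.

φR_n ≈ 248 kips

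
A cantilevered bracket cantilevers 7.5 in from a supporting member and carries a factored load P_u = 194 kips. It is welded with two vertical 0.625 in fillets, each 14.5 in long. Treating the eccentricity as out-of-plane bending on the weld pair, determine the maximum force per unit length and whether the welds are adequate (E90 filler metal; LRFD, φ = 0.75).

E90XX → F_EXX = 90 ksi.
L_w = 2 × 14.5 = 29 in; section modulus (unit throat) S = 2 × L²/6 = 70.08 in².
Direct shear f_v = P/L_w = 194/29 = 6.69 kip/in.
Moment M = P × e = 194 × 7.5 = 1455 kip·in; bending f_b = M/S = 20.76 kip/in.
f_max = √(f_v² + f_b²) = √(6.69² + 20.76²) = 21.81 kip/in.
φr_n = 0.75 × 0.6 × 90 × (0.707 × 0.625) = 17.9 kip/in → NOT adequate.

f_max ≈ 21.8 kip/in; NOT adequate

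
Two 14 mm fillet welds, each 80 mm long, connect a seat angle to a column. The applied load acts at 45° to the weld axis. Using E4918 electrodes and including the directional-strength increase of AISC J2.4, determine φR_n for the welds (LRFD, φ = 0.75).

E49XX → F_EXX = 490 MPa.
t_e = 0.707 × 14 = 9.898 mm; A_we = 9.898 × 160 = 1584 mm².
Directional factor: 1.0 + 0.5 sin^1.5(45°) = 1.297.
F_nw = 0.6 × 490 × 1.297 = 381.4 MPa.
φR_n = 0.75 × 381.4 × 1584 × 10⁻³ = 453 kN.

φR_n ≈ 453 kN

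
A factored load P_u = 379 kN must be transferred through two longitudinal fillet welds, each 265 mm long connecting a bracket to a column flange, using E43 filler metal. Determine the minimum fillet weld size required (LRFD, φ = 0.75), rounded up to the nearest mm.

w = 6 mm

E43XX → F_EXX = 430 MPa.
Total weld length L = 530 mm.
Required throat t_e = P_u / (φ × 0.6 F_EXX × L) = 379 / (0.75 × 0.6 × 430 × 530 × 10⁻³) = 3.696 mm.
Required leg w = t_e / 0.707 = 5.227 mm → use 6 mm.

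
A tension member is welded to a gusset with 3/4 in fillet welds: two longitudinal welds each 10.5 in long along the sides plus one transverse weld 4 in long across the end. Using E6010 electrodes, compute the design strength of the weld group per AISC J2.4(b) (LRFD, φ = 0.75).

E60XX → F_EXX = 60 ksi.
t_e = 0.707 × 0.75 = 0.5302 in.
R_nwl = 0.6 × 60 × 0.5302 × 21 = 400.9 kips (longitudinal, 2 welds).
R_nwt = 0.6 × 60 × 0.5302 × 4 = 76.36 kips (transverse, base value).
(i) R_nwl + R_nwt = 477.2 kips; (ii) 0.85 R_nwl + 1.5 R_nwt = 455.3 kips.
R_n = max = 477.2 kips [governs: (i)]; φR_n = 357.9 kips.

φR_n ≈ 358 kips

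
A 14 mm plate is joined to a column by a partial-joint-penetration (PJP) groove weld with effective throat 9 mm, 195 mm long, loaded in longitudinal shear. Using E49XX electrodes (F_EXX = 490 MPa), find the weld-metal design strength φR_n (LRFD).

Effective throat (given) t_e = 9 mm.
A_we = 9 × 195 = 1755 mm².
F_nw = 0.6 F_EXX = 294 MPa.
φR_n = 0.75 × 294 × 1755 × 10⁻³ = 387 kN.

φR_n ≈ 387 kN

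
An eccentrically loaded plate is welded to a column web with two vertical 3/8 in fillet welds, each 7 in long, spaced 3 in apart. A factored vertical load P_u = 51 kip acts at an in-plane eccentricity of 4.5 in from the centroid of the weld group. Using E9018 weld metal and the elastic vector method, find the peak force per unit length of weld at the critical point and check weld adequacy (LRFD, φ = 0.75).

E90XX → F_EXX = 90 ksi.
Total weld length L_w = 14 in. Treat welds as unit-width lines.
Polar moment about centroid: J = 2[d³/12 + d(b/2)²] = 2[7³/12 + 7×1.5²] = 88.67 in³.
Direct shear f_v = P/L_w = 51 / 14 = 3.643 kip/in (vertical).
Torsion M = P·e = 51 × 4.5 = 229.5 kip·in.
Critical point at (x, y) = (1.5, 3.5) from centroid. f_tx = M·y/J = 9.059 kip/in; f_ty = M·x/J = 3.883 kip/in.
Resultant f_max = √[f_tx² + (f_v + f_ty)²] = √[9.059² + (3.643 + 3.883)²] = 11.78 kip/in.
Capacity per unit length: φr_n = 0.75 × 0.6 × 90 × (0.707 × 0.375) = 10.74 kip/in.
11.78 > 10.74 → NOT adequate.

f_max ≈ 11.8 kip/in; NOT adequate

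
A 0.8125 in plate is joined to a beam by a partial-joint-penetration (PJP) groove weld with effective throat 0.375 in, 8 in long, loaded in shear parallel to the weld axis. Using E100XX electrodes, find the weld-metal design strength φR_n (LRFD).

φR_n ≈ 135 kips

E100XX → F_EXX = 100 ksi.
Effective throat (given) t_e = 0.375 in.
A_we = 0.375 × 8 = 3 in².
F_nw = 0.6 F_EXX = 60 ksi.
φR_n = 0.75 × 60 × 3 = 135 kips.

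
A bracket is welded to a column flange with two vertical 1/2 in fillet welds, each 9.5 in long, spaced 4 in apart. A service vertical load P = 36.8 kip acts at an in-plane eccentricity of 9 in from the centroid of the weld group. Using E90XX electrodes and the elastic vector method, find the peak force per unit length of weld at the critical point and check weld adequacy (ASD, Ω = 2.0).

E90XX → F_EXX = 90 ksi.
Total weld length L_w = 19 in. Treat welds as unit-width lines.
Polar moment about centroid: J = 2[d³/12 + d(b/2)²] = 2[9.5³/12 + 9.5×2²] = 218.9 in³.
Direct shear f_v = P/L_w = 36.8 / 19 = 1.937 kip/in (vertical).
Torsion M = P·e = 36.8 × 9 = 331.2 kip·in.
Critical point at (x, y) = (2, 4.75) from centroid. f_tx = M·y/J = 7.187 kip/in; f_ty = M·x/J = 3.026 kip/in.
Resultant f_max = √[f_tx² + (f_v + f_ty)²] = √[7.187² + (1.937 + 3.026)²] = 8.734 kip/in.
Capacity per unit length: r_n/Ω = (1/2.0) × 0.6 × 90 × (0.707 × 0.5) = 9.544 kip/in.
8.734 ≤ 9.544 → adequate.

f_max ≈ 8.73 kip/in; adequate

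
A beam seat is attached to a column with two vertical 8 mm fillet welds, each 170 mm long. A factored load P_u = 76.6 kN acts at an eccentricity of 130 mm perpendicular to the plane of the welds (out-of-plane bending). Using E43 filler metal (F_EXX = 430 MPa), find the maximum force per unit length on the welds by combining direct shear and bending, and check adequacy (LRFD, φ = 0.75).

L_w = 2 × 170 = 340 mm; section modulus (unit throat) S = 2 × L²/6 = 9633 mm².
Direct shear f_v = P/L_w = 76.6×10³/340 = 225.3 N/mm.
Moment M = P × e = 76.6×10³ × 130 = 9958000 N·mm; bending f_b = M/S = 1034 N/mm.
f_max = √(f_v² + f_b²) = √(225.3² + 1034²) = 1058 N/mm.
φr_n = 0.75 × 0.6 × 430 × (0.707 × 8) = 1094 N/mm → adequate.

f_max ≈ 1060 N/mm; adequate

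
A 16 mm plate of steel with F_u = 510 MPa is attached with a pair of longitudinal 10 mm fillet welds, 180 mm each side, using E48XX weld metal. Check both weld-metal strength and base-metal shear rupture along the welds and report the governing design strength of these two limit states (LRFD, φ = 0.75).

E48XX → F_EXX = 480 MPa.
t_e = 0.707 × 10 = 7.07 mm; L = 360 mm.
Weld metal: φR_n = 0.75 × 0.6 × 480 × 7.07 × 360 × 10⁻³ = 549.8 kN.
Base metal (shear rupture): φR_n = 0.75 × 0.6 × 510 × 16 × 360 × 10⁻³ = 1322 kN.
Governing: weld metal.

φR_n ≈ 550 kN (weld metal governs)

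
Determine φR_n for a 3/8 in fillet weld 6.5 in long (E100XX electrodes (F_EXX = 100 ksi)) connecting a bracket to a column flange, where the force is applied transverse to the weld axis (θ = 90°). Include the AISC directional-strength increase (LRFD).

t_e = 0.707 × 0.375 = 0.2651 in; A_we = 0.2651 × 6.5 = 1.723 in².
Directional factor: 1.0 + 0.5 sin^1.5(90°) = 1.5.
F_nw = 0.6 × 100 × 1.5 = 90 ksi.
φR_n = 0.75 × 90 × 1.723 = 116.3 kip.

φR_n ≈ 116 kip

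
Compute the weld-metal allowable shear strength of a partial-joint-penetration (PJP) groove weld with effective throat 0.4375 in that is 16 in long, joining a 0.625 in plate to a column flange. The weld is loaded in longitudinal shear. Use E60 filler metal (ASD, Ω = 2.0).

R_n/Ω ≈ 126 kip

E60XX → F_EXX = 60 ksi.
Effective throat (given) t_e = 0.4375 in.
A_we = 0.4375 × 16 = 7 in².
F_nw = 0.6 F_EXX = 36 ksi.
R_n/Ω = (36 × 7) / 2.0 = 126 kip.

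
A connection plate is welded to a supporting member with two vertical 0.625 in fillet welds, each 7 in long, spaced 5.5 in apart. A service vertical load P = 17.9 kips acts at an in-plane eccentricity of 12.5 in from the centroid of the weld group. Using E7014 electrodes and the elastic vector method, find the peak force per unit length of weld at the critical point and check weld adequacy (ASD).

E70XX → F_EXX = 70 ksi.
Total weld length L_w = 14 in. Treat welds as unit-width lines.
Polar moment about centroid: J = 2[d³/12 + d(b/2)²] = 2[7³/12 + 7×2.75²] = 163 in³.
Direct shear f_v = P/L_w = 17.9 / 14 = 1.279 kip/in (vertical).
Torsion M = P·e = 17.9 × 12.5 = 223.75 kip·in.
Critical point at (x, y) = (2.75, 3.5) from centroid. f_tx = M·y/J = 4.803 kip/in; f_ty = M·x/J = 3.774 kip/in.
Resultant f_max = √[f_tx² + (f_v + f_ty)²] = √[4.803² + (1.279 + 3.774)²] = 6.971 kip/in.
Capacity per unit length: r_n/Ω = (1/2.0) × 0.6 × 70 × (0.707 × 0.625) = 9.279 kip/in.
6.971 ≤ 9.279 → adequate.

f_max ≈ 6.97 kip/in; adequate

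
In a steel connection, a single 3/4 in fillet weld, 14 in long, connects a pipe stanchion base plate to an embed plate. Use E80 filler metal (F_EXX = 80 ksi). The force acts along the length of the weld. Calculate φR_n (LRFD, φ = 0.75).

φR_n ≈ 267 kip

Effective throat t_e = 0.707 × 0.75 = 0.5302 in.
Total length L = 14 in; A_we = 0.5302 × 14 = 7.423 in².
F_nw = 0.6 F_EXX = 0.6 × 80 = 48 ksi.
φR_n = 0.75 × 48 × 7.423 = 267.2 kip.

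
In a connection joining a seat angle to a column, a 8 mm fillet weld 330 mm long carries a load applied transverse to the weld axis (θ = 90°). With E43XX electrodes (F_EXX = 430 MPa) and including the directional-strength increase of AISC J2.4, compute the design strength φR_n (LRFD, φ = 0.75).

φR_n ≈ 542 kN

t_e = 0.707 × 8 = 5.656 mm; A_we = 5.656 × 330 = 1866 mm².
Directional factor: 1.0 + 0.5 sin^1.5(90°) = 1.5.
F_nw = 0.6 × 430 × 1.5 = 387 MPa.
φR_n = 0.75 × 387 × 1866 × 10⁻³ = 541.7 kN.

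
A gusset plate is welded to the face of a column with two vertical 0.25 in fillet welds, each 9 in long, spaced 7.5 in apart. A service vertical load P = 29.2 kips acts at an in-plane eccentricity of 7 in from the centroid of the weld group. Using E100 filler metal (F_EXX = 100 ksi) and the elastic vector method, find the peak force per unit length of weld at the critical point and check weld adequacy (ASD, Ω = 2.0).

Total weld length L_w = 18 in. Treat welds as unit-width lines.
Polar moment about centroid: J = 2[d³/12 + d(b/2)²] = 2[9³/12 + 9×3.75²] = 374.6 in³.
Direct shear f_v = P/L_w = 29.2 / 18 = 1.622 kip/in (vertical).
Torsion M = P·e = 29.2 × 7 = 204.4 kip·in.
Critical point at (x, y) = (3.75, 4.5) from centroid. f_tx = M·y/J = 2.455 kip/in; f_ty = M·x/J = 2.046 kip/in.
Resultant f_max = √[f_tx² + (f_v + f_ty)²] = √[2.455² + (1.622 + 2.046)²] = 4.414 kip/in.
Capacity per unit length: r_n/Ω = (1/2.0) × 0.6 × 100 × (0.707 × 0.25) = 5.302 kip/in.
4.414 ≤ 5.302 → adequate.

f_max ≈ 4.41 kip/in; adequate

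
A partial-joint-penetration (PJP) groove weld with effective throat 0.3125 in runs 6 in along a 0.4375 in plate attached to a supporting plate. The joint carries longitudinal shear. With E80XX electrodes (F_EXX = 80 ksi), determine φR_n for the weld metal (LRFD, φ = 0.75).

φR_n ≈ 67.5 kip

Effective throat (given) t_e = 0.3125 in.
A_we = 0.3125 × 6 = 1.875 in².
F_nw = 0.6 F_EXX = 48 ksi.
φR_n = 0.75 × 48 × 1.875 = 67.5 kip.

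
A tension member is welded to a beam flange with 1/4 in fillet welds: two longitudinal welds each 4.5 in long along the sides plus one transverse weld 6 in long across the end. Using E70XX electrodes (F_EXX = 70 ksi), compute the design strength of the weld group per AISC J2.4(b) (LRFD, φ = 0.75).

t_e = 0.707 × 0.25 = 0.1767 in.
R_nwl = 0.6 × 70 × 0.1767 × 9 = 66.81 kips (longitudinal, 2 welds).
R_nwt = 0.6 × 70 × 0.1767 × 6 = 44.54 kips (transverse, base value).
(i) R_nwl + R_nwt = 111.4 kips; (ii) 0.85 R_nwl + 1.5 R_nwt = 123.6 kips.
R_n = max = 123.6 kips [governs: (ii)]; φR_n = 92.7 kips.

φR_n ≈ 92.7 kips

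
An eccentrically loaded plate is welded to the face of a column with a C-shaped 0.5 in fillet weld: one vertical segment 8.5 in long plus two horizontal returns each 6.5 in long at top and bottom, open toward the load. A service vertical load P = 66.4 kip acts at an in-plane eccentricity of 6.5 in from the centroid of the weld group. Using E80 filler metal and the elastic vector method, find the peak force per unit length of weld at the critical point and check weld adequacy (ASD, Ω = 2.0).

f_max ≈ 9.44 kip/in; NOT adequate

E80XX → F_EXX = 80 ksi.
Total weld length L_w = 21.5 in. Treat welds as unit-width lines.
Centroid: x̄ = 2×6.5×3.25 / 21.5 = 1.965 in from the vertical weld.
Polar moment about centroid: J = I_x + I_y = [8.5³/12 + 2×6.5×4.25²] + [8.5×1.965² + 2(6.5³/12 + 6.5×1.285²)] = 386 in³.
Direct shear f_v = P/L_w = 66.4 / 21.5 = 3.088 kip/in (vertical).
Torsion M = P·e = 66.4 × 6.5 = 431.6 kip·in.
Critical point at (x, y) = (4.535, 4.25) from centroid. f_tx = M·y/J = 4.751 kip/in; f_ty = M·x/J = 5.07 kip/in.
Resultant f_max = √[f_tx² + (f_v + f_ty)²] = √[4.751² + (3.088 + 5.07)²] = 9.441 kip/in.
Capacity per unit length: r_n/Ω = (1/2.0) × 0.6 × 80 × (0.707 × 0.5) = 8.484 kip/in.
9.441 > 8.484 → NOT adequate.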